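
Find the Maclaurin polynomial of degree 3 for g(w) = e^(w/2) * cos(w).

Take the Cauchy product of the two expansions.
g(0) = 1
g′(0) = 1/2
g′′(0) = -3/4
g′′′(0) = -11/8

-11*w^3/48 - 3*w^2/8 + w/2 + 1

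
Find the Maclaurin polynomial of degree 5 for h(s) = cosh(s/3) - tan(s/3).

Combine the two series term by term.
h(0) = 1
h′(0) = -1/3
h′′(0) = 1/9
h′′′(0) = -2/27
h^(4)(0) = 1/81
h^(5)(0) = -16/243

-2*s^5/3645 + s^4/1944 - s^3/81 + s^2/18 - s/3 + 1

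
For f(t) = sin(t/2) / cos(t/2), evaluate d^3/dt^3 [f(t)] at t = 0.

Invert the denominator's series and multiply.
The coefficient of t^3 in the expansion is 1/24, so f′′′(0) = 3! * (1/24) = 1/4.

1/4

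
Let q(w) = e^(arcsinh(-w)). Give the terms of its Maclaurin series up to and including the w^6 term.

Substitute the inner expansion into the outer series and collect powers.
q(0) = 1
q′(0) = -1
q′′(0) = 1
q′′′(0) = 0
q^(4)(0) = -3
q^(5)(0) = 0
q^(6)(0) = 45

w^6/16 - w^4/8 + w^2/2 - w + 1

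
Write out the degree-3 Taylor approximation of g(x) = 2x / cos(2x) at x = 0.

Divide the numerator series by the denominator series (power-series long division).
[x^0] = 0;  [x^1] = 2;  [x^2] = 0;  [x^3] = 4.

4*x^3 + 2*x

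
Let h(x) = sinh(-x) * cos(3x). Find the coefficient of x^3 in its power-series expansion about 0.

Write out both Maclaurin series and multiply, keeping only the needed powers.
h(0) = 0
h′(0) = -1
h′′(0) = 0
h′′′(0) = 26
So c_3 = h′′′(0)/3! = 13/3.

13/3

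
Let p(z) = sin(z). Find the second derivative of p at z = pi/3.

-sqrt(3)/2

The coefficient of (z - pi/3)^2 in the expansion is -sqrt(3)/4, so p′′(pi/3) = 2! * (-sqrt(3)/4) = -sqrt(3)/2.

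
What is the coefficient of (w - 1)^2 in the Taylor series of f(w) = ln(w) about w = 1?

Apply the Taylor formula c_k = f^(k)(a)/k!.

-1/2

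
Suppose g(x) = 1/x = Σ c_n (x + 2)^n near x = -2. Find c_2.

-1/8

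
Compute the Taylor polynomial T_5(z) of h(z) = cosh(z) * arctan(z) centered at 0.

Expand each factor separately, then convolve coefficients.
h(0) = 0
h′(0) = 1
h′′(0) = 0
h′′′(0) = 1
h^(4)(0) = 0
h^(5)(0) = 9
Dividing each by k! gives the coefficients c_0, ..., c_5.

3*z^5/40 + z^3/6 + z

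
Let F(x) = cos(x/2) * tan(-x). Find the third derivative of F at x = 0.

Expand each factor separately, then convolve coefficients.
The coefficient of x^3 in the expansion is -5/24, so F′′′(0) = 3! * (-5/24) = -5/4.

-5/4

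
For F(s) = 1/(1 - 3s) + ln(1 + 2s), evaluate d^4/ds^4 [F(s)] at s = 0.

Expand each term separately and add.
The coefficient of s^4 in the expansion is 77, so F^(4)(0) = 4! * (77) = 1848.

1848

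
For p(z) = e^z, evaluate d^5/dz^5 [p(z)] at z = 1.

The coefficient of (z - 1)^5 in the expansion is e/120, so p^(5)(1) = 5! * (e/120) = e.

e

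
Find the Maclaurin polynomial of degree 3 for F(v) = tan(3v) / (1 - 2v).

21*v^3 + 6*v^2 + 3*v

Expand each factor separately, then convolve coefficients.
F(0) = 0
F′(0) = 3
F′′(0) = 12
F′′′(0) = 126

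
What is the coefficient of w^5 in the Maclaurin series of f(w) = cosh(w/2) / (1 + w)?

-433/384

Take the Cauchy product of the two expansions.
f(0) = 1
f′(0) = -1
f′′(0) = 9/4
f′′′(0) = -27/4
f^(4)(0) = 433/16
f^(5)(0) = -2165/16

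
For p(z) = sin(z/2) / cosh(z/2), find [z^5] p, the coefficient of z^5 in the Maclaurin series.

Divide the numerator series by the denominator series (power-series long division).
p(0) = 0
p′(0) = 1/2
p′′(0) = 0
p′′′(0) = -1/2
p^(4)(0) = 0
p^(5)(0) = 9/8
So c_5 = p^(5)(0)/5! = 3/320.

3/320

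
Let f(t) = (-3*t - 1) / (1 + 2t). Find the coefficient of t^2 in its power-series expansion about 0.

Distribute the polynomial across the series and collect like powers.

2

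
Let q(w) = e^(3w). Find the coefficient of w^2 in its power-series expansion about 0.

9/2

q(0) = 1
q′(0) = 3
q′′(0) = 9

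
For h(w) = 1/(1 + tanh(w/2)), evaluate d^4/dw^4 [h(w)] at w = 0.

1/2

Substitute the inner expansion into the outer series and collect powers.
The coefficient of w^4 in the expansion is 1/48, so h^(4)(0) = 4! * (1/48) = 1/2.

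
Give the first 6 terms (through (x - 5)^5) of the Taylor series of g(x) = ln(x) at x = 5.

(x - 5)^5/15625 - (x - 5)^4/2500 + (x - 5)^3/375 - (x - 5)^2/50 + (x - 5)/5 + ln(5)

g(5) = ln(5)
g′(5) = 1/5
g′′(5) = -1/25
g′′′(5) = 2/125
g^(4)(5) = -6/625
g^(5)(5) = 24/3125
Dividing each by k! gives the coefficients c_0, ..., c_5.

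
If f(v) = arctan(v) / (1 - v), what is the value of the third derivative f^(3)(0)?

Write out both Maclaurin series and multiply, keeping only the needed powers.
The coefficient of v^3 in the expansion is 2/3, so f′′′(0) = 3! * (2/3) = 4.

4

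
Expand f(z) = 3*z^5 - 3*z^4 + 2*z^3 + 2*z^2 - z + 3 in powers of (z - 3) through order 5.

f(3) = 558
f′(3) = 956
f′′(3) = 1336
f′′′(3) = 1416
f^(4)(3) = 1008
f^(5)(3) = 360
Then c_k = f^(k)(3)/k! gives each Taylor coefficient.

3*(z - 3)^5 + 42*(z - 3)^4 + 236*(z - 3)^3 + 668*(z - 3)^2 + 956*(z - 3) + 558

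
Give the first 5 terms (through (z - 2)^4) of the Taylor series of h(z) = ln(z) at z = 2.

-(z - 2)^4/64 + (z - 2)^3/24 - (z - 2)^2/8 + (z - 2)/2 + ln(2)

Use the known series and substitute for the argument.
h(2) = ln(2)
h′(2) = 1/2
h′′(2) = -1/4
h′′′(2) = 1/4
h^(4)(2) = -3/8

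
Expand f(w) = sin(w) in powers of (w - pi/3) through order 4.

sqrt(3)*(w - pi/3)^4/48 - (w - pi/3)^3/12 - sqrt(3)*(w - pi/3)^2/4 + (w - pi/3)/2 + sqrt(3)/2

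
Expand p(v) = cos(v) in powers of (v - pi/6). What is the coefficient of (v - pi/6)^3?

1/12

Differentiate repeatedly and evaluate at the center.
So c_3 = p′′′(pi/6)/3! = 1/12.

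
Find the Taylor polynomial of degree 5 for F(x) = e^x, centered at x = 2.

[(x - 2)^0] = e^(2);  [(x - 2)^1] = e^(2);  [(x - 2)^2] = e^(2)/2;  [(x - 2)^3] = e^(2)/6;  [(x - 2)^4] = e^(2)/24;  [(x - 2)^5] = e^(2)/120.

(x - 2)^5*e^(2)/120 + (x - 2)^4*e^(2)/24 + (x - 2)^3*e^(2)/6 + (x - 2)^2*e^(2)/2 + (x - 2)*e^(2) + e^(2)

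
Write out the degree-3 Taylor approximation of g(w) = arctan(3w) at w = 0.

-9*w^3 + 3*w

Differentiate repeatedly and evaluate at the center.
g(0) = 0
g′(0) = 3
g′′(0) = 0
g′′′(0) = -54
Then c_k = g^(k)(0)/k! gives each Taylor coefficient.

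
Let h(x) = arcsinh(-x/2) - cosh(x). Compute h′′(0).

Combine the two series term by term.
The coefficient of x^2 in the expansion is -1/2, so h′′(0) = 2! * (-1/2) = -1.

-1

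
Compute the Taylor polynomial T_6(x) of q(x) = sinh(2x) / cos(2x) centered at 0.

48*x^5/5 + 16*x^3/3 + 2*x

Invert the denominator's series and multiply.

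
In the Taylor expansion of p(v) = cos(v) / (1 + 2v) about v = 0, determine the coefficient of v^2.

Expand each factor separately, then convolve coefficients.
p(0) = 1
p′(0) = -2
p′′(0) = 7
Then c_k = p^(k)(0)/k! gives each Taylor coefficient.

7/2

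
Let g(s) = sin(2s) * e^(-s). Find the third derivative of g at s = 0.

-2

Expand each factor separately, then convolve coefficients.
The coefficient of s^3 in the expansion is -1/3, so g′′′(0) = 3! * (-1/3) = -2.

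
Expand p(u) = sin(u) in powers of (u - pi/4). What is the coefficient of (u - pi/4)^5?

sqrt(2)/240

Compute the successive derivatives at the expansion point and divide by k!.
p(pi/4) = sqrt(2)/2
p′(pi/4) = sqrt(2)/2
p′′(pi/4) = -sqrt(2)/2
p′′′(pi/4) = -sqrt(2)/2
p^(4)(pi/4) = sqrt(2)/2
p^(5)(pi/4) = sqrt(2)/2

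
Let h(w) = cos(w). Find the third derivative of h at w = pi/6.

1/2

From the series, [(w - pi/6)^3] h = 1/12; multiply by 3! = 6 to get 1/2.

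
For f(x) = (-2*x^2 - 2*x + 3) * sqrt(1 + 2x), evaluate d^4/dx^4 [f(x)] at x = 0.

Multiply each power in the prefactor through the base expansion.
The coefficient of x^4 in the expansion is -15/8, so f^(4)(0) = 4! * (-15/8) = -45.

-45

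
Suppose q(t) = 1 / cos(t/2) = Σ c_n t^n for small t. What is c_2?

1/8

Invert the denominator's series and multiply.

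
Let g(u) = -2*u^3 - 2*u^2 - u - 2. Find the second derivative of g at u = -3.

32

The coefficient of (u + 3)^2 in the expansion is 16, so g′′(-3) = 2! * (16) = 32.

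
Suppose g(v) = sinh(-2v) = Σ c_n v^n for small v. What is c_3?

-4/3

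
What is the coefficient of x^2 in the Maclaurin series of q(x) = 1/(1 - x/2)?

1/4

q(0) = 1
q′(0) = 1/2
q′′(0) = 1/2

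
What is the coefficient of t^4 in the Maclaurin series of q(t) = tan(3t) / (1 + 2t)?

Take the Cauchy product of the two expansions.

-42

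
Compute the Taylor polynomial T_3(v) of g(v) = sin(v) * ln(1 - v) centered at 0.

Take the Cauchy product of the two expansions.
g(0) = 0
g′(0) = 0
g′′(0) = -2
g′′′(0) = -3
Dividing each by k! gives the coefficients c_0, ..., c_3.

-v^3/2 - v^2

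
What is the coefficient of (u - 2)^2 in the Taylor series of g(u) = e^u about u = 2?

e^(2)/2

Compute the successive derivatives at the expansion point and divide by k!.
g(2) = e^(2)
g′(2) = e^(2)
g′′(2) = e^(2)
So c_2 = g′′(2)/2! = e^(2)/2.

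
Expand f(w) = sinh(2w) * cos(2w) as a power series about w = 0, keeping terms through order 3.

Write out both Maclaurin series and multiply, keeping only the needed powers.

-8*w^3/3 + 2*w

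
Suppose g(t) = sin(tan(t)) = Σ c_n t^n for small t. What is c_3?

1/6

Compose series: expand the inner function first, then feed it into the outer expansion.
g(0) = 0
g′(0) = 1
g′′(0) = 0
g′′′(0) = 1
So c_3 = g′′′(0)/3! = 1/6.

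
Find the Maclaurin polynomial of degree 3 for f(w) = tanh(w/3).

-w^3/81 + w/3

Apply the Taylor formula c_k = f^(k)(a)/k!.
[w^0] = 0;  [w^1] = 1/3;  [w^2] = 0;  [w^3] = -1/81.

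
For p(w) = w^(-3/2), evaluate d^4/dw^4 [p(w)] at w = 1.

The coefficient of (w - 1)^4 in the expansion is 315/128, so p^(4)(1) = 4! * (315/128) = 945/16.

945/16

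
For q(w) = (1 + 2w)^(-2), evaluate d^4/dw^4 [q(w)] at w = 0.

1920

The coefficient of w^4 in the expansion is 80, so q^(4)(0) = 4! * (80) = 1920.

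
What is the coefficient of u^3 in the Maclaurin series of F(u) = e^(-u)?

-1/6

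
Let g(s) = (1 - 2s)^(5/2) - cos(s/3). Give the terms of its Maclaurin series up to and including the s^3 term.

-5*s^3/2 + 68*s^2/9 - 5*s

Combine the two series term by term.
g(0) = 0
g′(0) = -5
g′′(0) = 136/9
g′′′(0) = -15
The Taylor polynomial is Σ g^(k)(0)/k! · s^k.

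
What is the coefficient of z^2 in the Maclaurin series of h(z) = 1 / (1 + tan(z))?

1

Expand as Σ (-1)^k u^k with u equal to the inner function's series.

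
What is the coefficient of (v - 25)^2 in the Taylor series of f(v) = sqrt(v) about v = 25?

-1/1000

c_2 = f′′(25)/2! = -1/1000.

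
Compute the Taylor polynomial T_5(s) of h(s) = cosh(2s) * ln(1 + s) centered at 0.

Take the Cauchy product of the two expansions.
h(0) = 0
h′(0) = 1
h′′(0) = -1
h′′′(0) = 14
h^(4)(0) = -30
h^(5)(0) = 184
The Taylor polynomial is Σ h^(k)(0)/k! · s^k.

23*s^5/15 - 5*s^4/4 + 7*s^3/3 - s^2/2 + s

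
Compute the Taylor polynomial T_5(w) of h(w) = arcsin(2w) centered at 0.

[w^0] = 0;  [w^1] = 2;  [w^2] = 0;  [w^3] = 4/3;  [w^4] = 0;  [w^5] = 12/5.

12*w^5/5 + 4*w^3/3 + 2*w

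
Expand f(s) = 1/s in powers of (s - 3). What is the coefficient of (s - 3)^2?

f(3) = 1/3
f′(3) = -1/9
f′′(3) = 2/27
Then c_k = f^(k)(3)/k! gives each Taylor coefficient.

1/27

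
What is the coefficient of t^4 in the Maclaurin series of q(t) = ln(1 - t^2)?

-1/2

Differentiate repeatedly and evaluate at the center.
[t^0] = 0;  [t^1] = 0;  [t^2] = -1;  [t^3] = 0;  [t^4] = -1/2.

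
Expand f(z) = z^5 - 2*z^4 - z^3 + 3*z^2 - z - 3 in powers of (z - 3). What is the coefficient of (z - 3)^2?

156

f(3) = 75
f′(3) = 179
f′′(3) = 312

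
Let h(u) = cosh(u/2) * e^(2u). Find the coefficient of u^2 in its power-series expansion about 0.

Take the Cauchy product of the two expansions.
[u^0] = 1;  [u^1] = 2;  [u^2] = 17/8.

17/8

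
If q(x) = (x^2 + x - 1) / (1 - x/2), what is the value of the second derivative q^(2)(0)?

5/2

Multiply each power in the prefactor through the base expansion.
From the series, [x^2] q = 5/4; multiply by 2! = 2 to get 5/2.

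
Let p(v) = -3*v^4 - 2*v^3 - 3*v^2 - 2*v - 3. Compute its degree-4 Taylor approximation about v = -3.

-3*(v + 3)^4 + 34*(v + 3)^3 - 147*(v + 3)^2 + 286*(v + 3) - 213

p(-3) = -213
p′(-3) = 286
p′′(-3) = -294
p′′′(-3) = 204
p^(4)(-3) = -72
Then c_k = p^(k)(-3)/k! gives each Taylor coefficient.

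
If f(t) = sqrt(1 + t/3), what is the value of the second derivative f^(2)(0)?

-1/36

The coefficient of t^2 in the expansion is -1/72, so f′′(0) = 2! * (-1/72) = -1/36.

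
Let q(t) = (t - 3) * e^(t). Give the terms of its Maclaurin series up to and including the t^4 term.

Shift and add copies of the series according to the polynomial's terms.
q(0) = -3
q′(0) = -2
q′′(0) = -1
q′′′(0) = 0
q^(4)(0) = 1
Then c_k = q^(k)(0)/k! gives each Taylor coefficient.

t^4/24 - t^2/2 - 2*t - 3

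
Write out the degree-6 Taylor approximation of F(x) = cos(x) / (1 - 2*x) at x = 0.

40439*x^6/720 + 337*x^5/12 + 337*x^4/24 + 7*x^3 + 7*x^2/2 + 2*x + 1

Use 1/(1 - r) = Σ r^k on the denominator, then take the Cauchy product.
[x^0] = 1;  [x^1] = 2;  [x^2] = 7/2;  [x^3] = 7;  [x^4] = 337/24;  [x^5] = 337/12;  [x^6] = 40439/720.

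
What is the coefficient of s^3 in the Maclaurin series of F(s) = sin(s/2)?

-1/48

F(0) = 0
F′(0) = 1/2
F′′(0) = 0
F′′′(0) = -1/8
So c_3 = F′′′(0)/3! = -1/48.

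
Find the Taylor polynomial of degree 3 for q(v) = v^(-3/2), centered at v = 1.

Apply the Taylor formula c_k = f^(k)(a)/k!.
[(v - 1)^0] = 1;  [(v - 1)^1] = -3/2;  [(v - 1)^2] = 15/8;  [(v - 1)^3] = -35/16.

-35*(v - 1)^3/16 + 15*(v - 1)^2/8 - 3*(v - 1)/2 + 1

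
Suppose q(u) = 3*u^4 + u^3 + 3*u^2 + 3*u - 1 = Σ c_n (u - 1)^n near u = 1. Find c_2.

c_2 = q′′(1)/2! = 24.

24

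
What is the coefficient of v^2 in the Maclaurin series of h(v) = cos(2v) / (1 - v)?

Multiply the two series term by term and collect like powers.

-1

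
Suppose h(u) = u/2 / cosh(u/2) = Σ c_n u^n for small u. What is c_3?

-1/16

Divide the numerator series by the denominator series (power-series long division).
h(0) = 0
h′(0) = 1/2
h′′(0) = 0
h′′′(0) = -3/8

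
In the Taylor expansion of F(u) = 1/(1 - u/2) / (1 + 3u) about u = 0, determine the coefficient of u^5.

-6665/32

Take the Cauchy product of the two expansions.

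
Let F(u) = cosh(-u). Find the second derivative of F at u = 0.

1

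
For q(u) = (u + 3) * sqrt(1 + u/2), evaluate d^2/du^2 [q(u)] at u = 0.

5/16

Distribute the polynomial across the series and collect like powers.
From the series, [u^2] q = 5/32; multiply by 2! = 2 to get 5/16.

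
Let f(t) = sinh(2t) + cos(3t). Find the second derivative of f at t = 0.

-9

Expand each term separately and add.
The coefficient of t^2 in the expansion is -9/2, so f′′(0) = 2! * (-9/2) = -9.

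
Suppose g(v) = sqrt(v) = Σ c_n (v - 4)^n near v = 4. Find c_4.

Differentiate repeatedly and evaluate at the center.
g(4) = 2
g′(4) = 1/4
g′′(4) = -1/32
g′′′(4) = 3/256
g^(4)(4) = -15/2048
So c_4 = g^(4)(4)/4! = -5/16384.

-5/16384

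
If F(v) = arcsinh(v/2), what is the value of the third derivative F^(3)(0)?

-1/8

From the series, [v^3] F = -1/48; multiply by 3! = 6 to get -1/8.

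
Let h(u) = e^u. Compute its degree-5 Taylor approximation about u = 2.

(u - 2)^5*e^(2)/120 + (u - 2)^4*e^(2)/24 + (u - 2)^3*e^(2)/6 + (u - 2)^2*e^(2)/2 + (u - 2)*e^(2) + e^(2)

h(2) = e^(2)
h′(2) = e^(2)
h′′(2) = e^(2)
h′′′(2) = e^(2)
h^(4)(2) = e^(2)
h^(5)(2) = e^(2)
The Taylor polynomial is Σ h^(k)(2)/k! · (u - 2)^k.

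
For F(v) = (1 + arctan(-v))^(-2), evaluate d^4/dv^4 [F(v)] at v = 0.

72

Plug the Maclaurin series of the inner function into that of the outer and collect terms.
From the series, [v^4] F = 3; multiply by 4! = 24 to get 72.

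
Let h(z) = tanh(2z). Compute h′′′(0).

The coefficient of z^3 in the expansion is -8/3, so h′′′(0) = 3! * (-8/3) = -16.

-16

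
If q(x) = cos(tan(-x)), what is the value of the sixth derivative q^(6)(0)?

-97

Substitute the inner expansion into the outer series and collect powers.
From the series, [x^6] q = -97/720; multiply by 6! = 720 to get -97.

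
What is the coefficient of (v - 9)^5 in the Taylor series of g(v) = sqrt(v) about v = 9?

7/5038848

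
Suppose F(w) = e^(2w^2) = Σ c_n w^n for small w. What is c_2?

c_2 = F′′(0)/2! = 2.

2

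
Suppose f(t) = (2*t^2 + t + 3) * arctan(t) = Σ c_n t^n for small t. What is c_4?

Multiply each power in the prefactor through the base expansion.
f(0) = 0
f′(0) = 3
f′′(0) = 2
f′′′(0) = 6
f^(4)(0) = -8
Then c_k = f^(k)(0)/k! gives each Taylor coefficient.

-1/3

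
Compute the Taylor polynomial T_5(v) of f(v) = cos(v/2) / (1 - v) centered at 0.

Expand each factor separately, then convolve coefficients.
f(0) = 1
f′(0) = 1
f′′(0) = 7/4
f′′′(0) = 21/4
f^(4)(0) = 337/16
f^(5)(0) = 1685/16
Then c_k = f^(k)(0)/k! gives each Taylor coefficient.

337*v^5/384 + 337*v^4/384 + 7*v^3/8 + 7*v^2/8 + v + 1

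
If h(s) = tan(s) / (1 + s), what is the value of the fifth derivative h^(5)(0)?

176

Write out both Maclaurin series and multiply, keeping only the needed powers.
The coefficient of s^5 in the expansion is 22/15, so h^(5)(0) = 5! * (22/15) = 176.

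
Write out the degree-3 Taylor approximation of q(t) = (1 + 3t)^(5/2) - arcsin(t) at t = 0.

397*t^3/48 + 135*t^2/8 + 13*t/2 + 1

Expand each term separately and add.
[t^0] = 1;  [t^1] = 13/2;  [t^2] = 135/8;  [t^3] = 397/48.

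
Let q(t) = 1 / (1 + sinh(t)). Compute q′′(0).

2

Write 1/(1+u) = 1 - u + u^2 - u^3 + ... and substitute the series for u.
From the series, [t^2] q = 1; multiply by 2! = 2 to get 2.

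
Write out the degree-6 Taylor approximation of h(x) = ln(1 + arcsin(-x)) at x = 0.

Substitute the inner expansion into the outer series and collect powers.

-19*x^6/45 - 53*x^5/120 - 5*x^4/12 - x^3/2 - x^2/2 - x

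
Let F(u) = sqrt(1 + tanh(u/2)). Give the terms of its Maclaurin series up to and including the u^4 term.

Plug the Maclaurin series of the inner function into that of the outer and collect terms.

17*u^4/6144 - 5*u^3/384 - u^2/32 + u/4 + 1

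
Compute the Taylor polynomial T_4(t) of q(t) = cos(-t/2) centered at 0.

t^4/384 - t^2/8 + 1

q(0) = 1
q′(0) = 0
q′′(0) = -1/4
q′′′(0) = 0
q^(4)(0) = 1/16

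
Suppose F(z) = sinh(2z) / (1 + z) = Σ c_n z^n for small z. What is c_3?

Expand each factor separately, then convolve coefficients.
So c_3 = F′′′(0)/3! = 10/3.

10/3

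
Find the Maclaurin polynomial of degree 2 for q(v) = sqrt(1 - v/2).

q(0) = 1
q′(0) = -1/4
q′′(0) = -1/16
The Taylor polynomial is Σ q^(k)(0)/k! · v^k.

-v^2/32 - v/4 + 1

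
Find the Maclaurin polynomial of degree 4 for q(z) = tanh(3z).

[z^0] = 0;  [z^1] = 3;  [z^2] = 0;  [z^3] = -9;  [z^4] = 0.

-9*z^3 + 3*z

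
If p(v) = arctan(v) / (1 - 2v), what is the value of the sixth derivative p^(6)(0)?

Take the Cauchy product of the two expansions.
The coefficient of v^6 in the expansion is 446/15, so p^(6)(0) = 6! * (446/15) = 21408.

21408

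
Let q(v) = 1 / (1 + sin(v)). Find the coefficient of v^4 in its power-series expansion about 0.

Expand as Σ (-1)^k u^k with u equal to the inner function's series.
[v^0] = 1;  [v^1] = -1;  [v^2] = 1;  [v^3] = -5/6;  [v^4] = 2/3.

2/3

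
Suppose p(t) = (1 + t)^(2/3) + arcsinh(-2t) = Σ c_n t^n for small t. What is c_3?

112/81

Add the two expansions coefficient-wise.
[t^0] = 1;  [t^1] = -4/3;  [t^2] = -1/9;  [t^3] = 112/81.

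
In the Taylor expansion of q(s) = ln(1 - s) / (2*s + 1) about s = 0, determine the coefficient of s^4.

77/12

Expand 1/(denominator) as a geometric series and multiply by the numerator's series.
[s^0] = 0;  [s^1] = -1;  [s^2] = 3/2;  [s^3] = -10/3;  [s^4] = 77/12.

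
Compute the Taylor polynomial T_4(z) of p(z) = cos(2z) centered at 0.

2*z^4/3 - 2*z^2 + 1

[z^0] = 1;  [z^1] = 0;  [z^2] = -2;  [z^3] = 0;  [z^4] = 2/3.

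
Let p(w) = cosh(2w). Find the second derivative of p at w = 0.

4

Use the known series and substitute for the argument.
The coefficient of w^2 in the expansion is 2, so p′′(0) = 2! * (2) = 4.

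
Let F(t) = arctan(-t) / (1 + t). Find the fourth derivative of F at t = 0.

Write out both Maclaurin series and multiply, keeping only the needed powers.
The coefficient of t^4 in the expansion is 2/3, so F^(4)(0) = 4! * (2/3) = 16.

16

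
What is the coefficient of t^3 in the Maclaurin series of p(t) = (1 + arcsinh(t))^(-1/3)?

-19/162

Substitute the inner expansion into the outer series and collect powers.
[t^0] = 1;  [t^1] = -1/3;  [t^2] = 2/9;  [t^3] = -19/162.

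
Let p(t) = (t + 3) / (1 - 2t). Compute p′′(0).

28

Multiply each power in the prefactor through the base expansion.
The coefficient of t^2 in the expansion is 14, so p′′(0) = 2! * (14) = 28.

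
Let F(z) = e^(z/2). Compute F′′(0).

1/4

Use the known series and substitute for the argument.
The coefficient of z^2 in the expansion is 1/8, so F′′(0) = 2! * (1/8) = 1/4.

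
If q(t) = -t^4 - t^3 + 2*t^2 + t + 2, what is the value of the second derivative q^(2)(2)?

The coefficient of (t - 2)^2 in the expansion is -28, so q′′(2) = 2! * (-28) = -56.

-56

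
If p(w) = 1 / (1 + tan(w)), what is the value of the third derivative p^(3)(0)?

Use the geometric series for the reciprocal, then substitute.
From the series, [w^3] p = -4/3; multiply by 3! = 6 to get -8.

-8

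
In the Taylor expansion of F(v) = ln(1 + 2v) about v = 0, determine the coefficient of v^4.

-4

[v^0] = 0;  [v^1] = 2;  [v^2] = -2;  [v^3] = 8/3;  [v^4] = -4.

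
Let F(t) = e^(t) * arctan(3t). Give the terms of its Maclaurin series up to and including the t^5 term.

1769*t^5/40 - 17*t^4/2 - 15*t^3/2 + 3*t^2 + 3*t

Expand each factor separately, then convolve coefficients.
F(0) = 0
F′(0) = 3
F′′(0) = 6
F′′′(0) = -45
F^(4)(0) = -204
F^(5)(0) = 5307
Then c_k = F^(k)(0)/k! gives each Taylor coefficient.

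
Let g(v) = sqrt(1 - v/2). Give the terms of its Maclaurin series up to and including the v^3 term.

-v^3/128 - v^2/32 - v/4 + 1

g(0) = 1
g′(0) = -1/4
g′′(0) = -1/16
g′′′(0) = -3/64
Dividing each by k! gives the coefficients c_0, ..., c_3.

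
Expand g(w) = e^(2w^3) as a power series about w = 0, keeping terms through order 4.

2*w^3 + 1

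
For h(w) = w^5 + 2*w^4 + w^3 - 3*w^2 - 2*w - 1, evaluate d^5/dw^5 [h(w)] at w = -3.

From the series, [(w + 3)^5] h = 1; multiply by 5! = 120 to get 120.

120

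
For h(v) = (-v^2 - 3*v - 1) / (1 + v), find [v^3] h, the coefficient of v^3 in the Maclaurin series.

-1

Distribute the polynomial across the series and collect like powers.
[v^0] = -1;  [v^1] = -2;  [v^2] = 1;  [v^3] = -1.
So c_3 = h′′′(0)/3! = -1.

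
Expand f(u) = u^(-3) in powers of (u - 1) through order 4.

15*(u - 1)^4 - 10*(u - 1)^3 + 6*(u - 1)^2 - 3*(u - 1) + 1

Compute the successive derivatives at the expansion point and divide by k!.
f(1) = 1
f′(1) = -3
f′′(1) = 12
f′′′(1) = -60
f^(4)(1) = 360
The Taylor polynomial is Σ f^(k)(1)/k! · (u - 1)^k.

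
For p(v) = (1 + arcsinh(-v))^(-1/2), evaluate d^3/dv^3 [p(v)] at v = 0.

Substitute the inner expansion into the outer series and collect powers.
From the series, [v^3] p = 11/48; multiply by 3! = 6 to get 11/8.

11/8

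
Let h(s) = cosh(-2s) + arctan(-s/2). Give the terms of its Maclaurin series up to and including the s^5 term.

Combine the two series term by term.
[s^0] = 1;  [s^1] = -1/2;  [s^2] = 2;  [s^3] = 1/24;  [s^4] = 2/3;  [s^5] = -1/160.

-s^5/160 + 2*s^4/3 + s^3/24 + 2*s^2 - s/2 + 1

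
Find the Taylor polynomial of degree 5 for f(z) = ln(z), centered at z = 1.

(z - 1)^5/5 - (z - 1)^4/4 + (z - 1)^3/3 - (z - 1)^2/2 + (z - 1)

Apply the Taylor formula c_k = f^(k)(a)/k!.
f(1) = 0
f′(1) = 1
f′′(1) = -1
f′′′(1) = 2
f^(4)(1) = -6
f^(5)(1) = 24
Dividing each by k! gives the coefficients c_0, ..., c_5.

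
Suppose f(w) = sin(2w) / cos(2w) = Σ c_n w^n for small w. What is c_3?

Divide the numerator series by the denominator series (power-series long division).

8/3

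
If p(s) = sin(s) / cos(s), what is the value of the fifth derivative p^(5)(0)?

16

Invert the denominator's series and multiply.
The coefficient of s^5 in the expansion is 2/15, so p^(5)(0) = 5! * (2/15) = 16.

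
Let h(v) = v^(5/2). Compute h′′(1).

15/4

Use the known series and substitute for the argument.
The coefficient of (v - 1)^2 in the expansion is 15/8, so h′′(1) = 2! * (15/8) = 15/4.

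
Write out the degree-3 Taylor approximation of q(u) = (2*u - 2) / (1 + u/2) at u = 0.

3*u^3/4 - 3*u^2/2 + 3*u - 2

Shift and add copies of the series according to the polynomial's terms.
q(0) = -2
q′(0) = 3
q′′(0) = -3
q′′′(0) = 9/2
The Taylor polynomial is Σ q^(k)(0)/k! · u^k.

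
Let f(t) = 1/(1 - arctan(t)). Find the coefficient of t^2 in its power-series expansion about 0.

Let u equal the inner series; expand the outer function in u and truncate.
f(0) = 1
f′(0) = 1
f′′(0) = 2
So c_2 = f′′(0)/2! = 1.

1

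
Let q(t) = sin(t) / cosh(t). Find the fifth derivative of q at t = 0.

36

Divide the numerator series by the denominator series (power-series long division).
The coefficient of t^5 in the expansion is 3/10, so q^(5)(0) = 5! * (3/10) = 36.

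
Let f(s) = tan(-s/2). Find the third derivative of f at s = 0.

-1/4

Compute the successive derivatives at the expansion point and divide by k!.
The coefficient of s^3 in the expansion is -1/24, so f′′′(0) = 3! * (-1/24) = -1/4.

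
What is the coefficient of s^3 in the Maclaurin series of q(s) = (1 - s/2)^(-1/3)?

7/324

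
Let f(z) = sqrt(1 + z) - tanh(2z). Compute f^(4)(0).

-15/16

Add the two expansions coefficient-wise.
The coefficient of z^4 in the expansion is -5/128, so f^(4)(0) = 4! * (-5/128) = -15/16.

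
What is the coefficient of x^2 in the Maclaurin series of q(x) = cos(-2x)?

q(0) = 1
q′(0) = 0
q′′(0) = -4
So c_2 = q′′(0)/2! = -2.

-2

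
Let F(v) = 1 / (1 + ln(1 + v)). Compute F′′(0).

3

Expand as Σ (-1)^k u^k with u equal to the inner function's series.
The coefficient of v^2 in the expansion is 3/2, so F′′(0) = 2! * (3/2) = 3.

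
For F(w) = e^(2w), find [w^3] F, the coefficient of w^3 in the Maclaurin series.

4/3

[w^0] = 1;  [w^1] = 2;  [w^2] = 2;  [w^3] = 4/3.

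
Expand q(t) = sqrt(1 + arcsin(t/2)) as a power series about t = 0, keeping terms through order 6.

-3169*t^6/2949120 + 123*t^5/40960 - 31*t^4/6144 + 7*t^3/384 - t^2/32 + t/4 + 1

Substitute the inner expansion into the outer series and collect powers.
q(0) = 1
q′(0) = 1/4
q′′(0) = -1/16
q′′′(0) = 7/64
q^(4)(0) = -31/256
q^(5)(0) = 369/1024
q^(6)(0) = -7*2^(419/781)*3^(714/781)*5^(651/781)*7^(199/781)/225
Dividing each by k! gives the coefficients c_0, ..., c_6.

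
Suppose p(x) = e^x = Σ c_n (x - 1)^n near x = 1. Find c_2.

e/2

[(x - 1)^0] = e;  [(x - 1)^1] = e;  [(x - 1)^2] = e/2.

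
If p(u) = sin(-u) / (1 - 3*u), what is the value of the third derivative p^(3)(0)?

-53

Expand 1/(denominator) as a geometric series and multiply by the numerator's series.
The coefficient of u^3 in the expansion is -53/6, so p′′′(0) = 3! * (-53/6) = -53.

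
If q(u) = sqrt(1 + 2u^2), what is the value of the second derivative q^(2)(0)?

2

From the series, [u^2] q = 1; multiply by 2! = 2 to get 2.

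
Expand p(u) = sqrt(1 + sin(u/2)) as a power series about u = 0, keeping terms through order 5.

Plug the Maclaurin series of the inner function into that of the outer and collect terms.
p(0) = 1
p′(0) = 1/4
p′′(0) = -1/16
p′′′(0) = -1/64
p^(4)(0) = 1/256
p^(5)(0) = 1/1024

u^5/122880 + u^4/6144 - u^3/384 - u^2/32 + u/4 + 1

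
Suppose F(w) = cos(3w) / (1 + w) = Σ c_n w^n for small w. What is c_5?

Take the Cauchy product of the two expansions.
F(0) = 1
F′(0) = -1
F′′(0) = -7
F′′′(0) = 21
F^(4)(0) = -3
F^(5)(0) = 15
So c_5 = F^(5)(0)/5! = 1/8.

1/8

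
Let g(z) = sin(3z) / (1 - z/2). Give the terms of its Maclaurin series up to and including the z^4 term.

-15*z^4/8 - 15*z^3/4 + 3*z^2/2 + 3*z

Take the Cauchy product of the two expansions.
g(0) = 0
g′(0) = 3
g′′(0) = 3
g′′′(0) = -45/2
g^(4)(0) = -45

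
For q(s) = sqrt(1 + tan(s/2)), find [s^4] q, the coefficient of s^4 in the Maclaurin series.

-47/6144

Compose series: expand the inner function first, then feed it into the outer expansion.
q(0) = 1
q′(0) = 1/4
q′′(0) = -1/16
q′′′(0) = 11/64
q^(4)(0) = -47/256
The Taylor polynomial is Σ q^(k)(0)/k! · s^k.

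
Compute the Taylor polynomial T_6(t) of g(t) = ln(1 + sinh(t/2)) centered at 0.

Substitute the inner expansion into the outer series and collect powers.
g(0) = 0
g′(0) = 1/2
g′′(0) = -1/4
g′′′(0) = 3/8
g^(4)(0) = -5/8
g^(5)(0) = 45/32
g^(6)(0) = -4

-t^6/180 + 3*t^5/256 - 5*t^4/192 + t^3/16 - t^2/8 + t/2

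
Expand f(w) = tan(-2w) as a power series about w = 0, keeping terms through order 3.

-8*w^3/3 - 2*w

Use the known series and substitute for the argument.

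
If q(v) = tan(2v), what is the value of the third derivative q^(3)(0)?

16

Use the known series and substitute for the argument.
The coefficient of v^3 in the expansion is 8/3, so q′′′(0) = 3! * (8/3) = 16.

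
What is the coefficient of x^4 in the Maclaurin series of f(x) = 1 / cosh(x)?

5/24

Write the quotient as an unknown series and match coefficients against numerator = denominator · series.
So c_4 = f^(4)(0)/4! = 5/24.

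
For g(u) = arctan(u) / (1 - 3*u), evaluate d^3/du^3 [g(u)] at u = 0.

Expand 1/(denominator) as a geometric series and multiply by the numerator's series.
From the series, [u^3] g = 26/3; multiply by 3! = 6 to get 52.

52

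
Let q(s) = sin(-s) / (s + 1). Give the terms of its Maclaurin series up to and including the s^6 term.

Multiply the numerator's expansion by the denominator's geometric series.

101*s^6/120 - 101*s^5/120 + 5*s^4/6 - 5*s^3/6 + s^2 - s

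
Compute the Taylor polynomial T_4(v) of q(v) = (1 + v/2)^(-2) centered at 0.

5*v^4/16 - v^3/2 + 3*v^2/4 - v + 1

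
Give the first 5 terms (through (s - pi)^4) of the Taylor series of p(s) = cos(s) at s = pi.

[(s - pi)^0] = -1;  [(s - pi)^1] = 0;  [(s - pi)^2] = 1/2;  [(s - pi)^3] = 0;  [(s - pi)^4] = -1/24.

-(s - pi)^4/24 + (s - pi)^2/2 - 1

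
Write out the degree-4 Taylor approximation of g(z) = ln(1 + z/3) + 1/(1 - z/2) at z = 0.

Combine the two series term by term.
g(0) = 1
g′(0) = 5/6
g′′(0) = 7/18
g′′′(0) = 89/108
g^(4)(0) = 77/54
Then c_k = g^(k)(0)/k! gives each Taylor coefficient.

77*z^4/1296 + 89*z^3/648 + 7*z^2/36 + 5*z/6 + 1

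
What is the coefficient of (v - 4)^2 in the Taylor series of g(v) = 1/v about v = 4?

Compute the successive derivatives at the expansion point and divide by k!.
g(4) = 1/4
g′(4) = -1/16
g′′(4) = 1/32

1/64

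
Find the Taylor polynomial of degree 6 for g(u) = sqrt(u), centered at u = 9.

g(9) = 3
g′(9) = 1/6
g′′(9) = -1/108
g′′′(9) = 1/648
g^(4)(9) = -5/11664
g^(5)(9) = 35/209952
g^(6)(9) = -35/419904

-7*(u - 9)^6/60466176 + 7*(u - 9)^5/5038848 - 5*(u - 9)^4/279936 + (u - 9)^3/3888 - (u - 9)^2/216 + (u - 9)/6 + 3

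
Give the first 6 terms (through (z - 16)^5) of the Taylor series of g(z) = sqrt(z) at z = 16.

7*(z - 16)^5/67108864 - 5*(z - 16)^4/2097152 + (z - 16)^3/16384 - (z - 16)^2/512 + (z - 16)/8 + 4

g(16) = 4
g′(16) = 1/8
g′′(16) = -1/256
g′′′(16) = 3/8192
g^(4)(16) = -15/262144
g^(5)(16) = 105/8388608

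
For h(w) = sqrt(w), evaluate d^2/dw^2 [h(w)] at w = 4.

The coefficient of (w - 4)^2 in the expansion is -1/64, so h′′(4) = 2! * (-1/64) = -1/32.

-1/32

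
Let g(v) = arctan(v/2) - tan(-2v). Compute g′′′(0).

Add the two expansions coefficient-wise.
From the series, [v^3] g = 21/8; multiply by 3! = 6 to get 63/4.

63/4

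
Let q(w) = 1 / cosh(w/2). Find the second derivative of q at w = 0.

Write the quotient as an unknown series and match coefficients against numerator = denominator · series.
The coefficient of w^2 in the expansion is -1/8, so q′′(0) = 2! * (-1/8) = -1/4.

-1/4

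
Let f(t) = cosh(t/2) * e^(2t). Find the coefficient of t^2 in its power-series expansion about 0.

Multiply the two series term by term and collect like powers.

17/8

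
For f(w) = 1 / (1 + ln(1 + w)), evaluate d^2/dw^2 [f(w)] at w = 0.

Use the geometric series for the reciprocal, then substitute.
From the series, [w^2] f = 3/2; multiply by 2! = 2 to get 3.

3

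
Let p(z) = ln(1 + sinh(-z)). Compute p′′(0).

Plug the Maclaurin series of the inner function into that of the outer and collect terms.
The coefficient of z^2 in the expansion is -1/2, so p′′(0) = 2! * (-1/2) = -1.

-1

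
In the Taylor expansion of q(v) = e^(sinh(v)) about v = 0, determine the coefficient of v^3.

Compose series: expand the inner function first, then feed it into the outer expansion.
q(0) = 1
q′(0) = 1
q′′(0) = 1
q′′′(0) = 2
So c_3 = q′′′(0)/3! = 1/3.

1/3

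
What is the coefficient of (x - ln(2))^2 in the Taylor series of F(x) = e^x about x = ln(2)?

1

F(ln(2)) = 2
F′(ln(2)) = 2
F′′(ln(2)) = 2
The Taylor polynomial is Σ F^(k)(ln(2))/k! · (x - ln(2))^k.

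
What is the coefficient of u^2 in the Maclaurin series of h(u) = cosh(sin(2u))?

Compose series: expand the inner function first, then feed it into the outer expansion.

2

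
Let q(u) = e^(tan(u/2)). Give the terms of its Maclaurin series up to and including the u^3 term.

u^3/16 + u^2/8 + u/2 + 1

Compose series: expand the inner function first, then feed it into the outer expansion.
q(0) = 1
q′(0) = 1/2
q′′(0) = 1/4
q′′′(0) = 3/8
Then c_k = q^(k)(0)/k! gives each Taylor coefficient.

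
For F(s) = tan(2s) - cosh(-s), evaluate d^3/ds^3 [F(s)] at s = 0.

16

Add the two expansions coefficient-wise.
From the series, [s^3] F = 8/3; multiply by 3! = 6 to get 16.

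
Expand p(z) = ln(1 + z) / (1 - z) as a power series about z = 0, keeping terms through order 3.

5*z^3/6 + z^2/2 + z

Expand each factor separately, then convolve coefficients.
[z^0] = 0;  [z^1] = 1;  [z^2] = 1/2;  [z^3] = 5/6.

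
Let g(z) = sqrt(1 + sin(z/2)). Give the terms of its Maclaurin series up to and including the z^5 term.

Plug the Maclaurin series of the inner function into that of the outer and collect terms.

z^5/122880 + z^4/6144 - z^3/384 - z^2/32 + z/4 + 1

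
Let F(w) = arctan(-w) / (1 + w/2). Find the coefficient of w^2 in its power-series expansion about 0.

Expand each factor separately, then convolve coefficients.

1/2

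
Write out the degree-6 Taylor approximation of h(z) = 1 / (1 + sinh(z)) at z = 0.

Use the geometric series for the reciprocal, then substitute.
h(0) = 1
h′(0) = -1
h′′(0) = 2
h′′′(0) = -7
h^(4)(0) = 32
h^(5)(0) = -181
h^(6)(0) = 1232
Dividing each by k! gives the coefficients c_0, ..., c_6.

77*z^6/45 - 181*z^5/120 + 4*z^4/3 - 7*z^3/6 + z^2 - z + 1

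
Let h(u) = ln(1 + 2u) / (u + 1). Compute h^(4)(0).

Use 1/(1 - r) = Σ r^k on the denominator, then take the Cauchy product.
The coefficient of u^4 in the expansion is -32/3, so h^(4)(0) = 4! * (-32/3) = -256.

-256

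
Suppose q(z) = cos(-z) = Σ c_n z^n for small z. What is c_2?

Differentiate repeatedly and evaluate at the center.
q(0) = 1
q′(0) = 0
q′′(0) = -1
So c_2 = q′′(0)/2! = -1/2.

-1/2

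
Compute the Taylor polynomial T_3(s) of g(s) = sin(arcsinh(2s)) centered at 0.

Let u equal the inner series; expand the outer function in u and truncate.
g(0) = 0
g′(0) = 2
g′′(0) = 0
g′′′(0) = -16

-8*s^3/3 + 2*s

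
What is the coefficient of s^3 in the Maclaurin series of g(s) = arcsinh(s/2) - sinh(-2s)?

Expand each term separately and add.
So c_3 = g′′′(0)/3! = 21/16.

21/16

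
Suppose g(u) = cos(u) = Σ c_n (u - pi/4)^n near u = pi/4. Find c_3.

Differentiate repeatedly and evaluate at the center.
g(pi/4) = sqrt(2)/2
g′(pi/4) = -sqrt(2)/2
g′′(pi/4) = -sqrt(2)/2
g′′′(pi/4) = sqrt(2)/2
The Taylor polynomial is Σ g^(k)(pi/4)/k! · (u - pi/4)^k.

sqrt(2)/12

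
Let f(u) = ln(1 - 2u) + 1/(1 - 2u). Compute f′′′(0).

32

Combine the two series term by term.
The coefficient of u^3 in the expansion is 16/3, so f′′′(0) = 3! * (16/3) = 32.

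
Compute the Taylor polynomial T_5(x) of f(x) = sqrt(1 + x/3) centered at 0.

7*x^5/62208 - 5*x^4/10368 + x^3/432 - x^2/72 + x/6 + 1

[x^0] = 1;  [x^1] = 1/6;  [x^2] = -1/72;  [x^3] = 1/432;  [x^4] = -5/10368;  [x^5] = 7/62208.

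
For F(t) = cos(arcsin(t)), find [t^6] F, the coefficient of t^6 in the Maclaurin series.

Substitute the inner expansion into the outer series and collect powers.
F(0) = 1
F′(0) = 0
F′′(0) = -1
F′′′(0) = 0
F^(4)(0) = -3
F^(5)(0) = 0
F^(6)(0) = -45
Then c_k = F^(k)(0)/k! gives each Taylor coefficient.

-1/16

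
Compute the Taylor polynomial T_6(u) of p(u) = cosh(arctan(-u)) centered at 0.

Compose series: expand the inner function first, then feed it into the outer expansion.
[u^0] = 1;  [u^1] = 0;  [u^2] = 1/2;  [u^3] = 0;  [u^4] = -7/24;  [u^5] = 0;  [u^6] = 29/144.

29*u^6/144 - 7*u^4/24 + u^2/2 + 1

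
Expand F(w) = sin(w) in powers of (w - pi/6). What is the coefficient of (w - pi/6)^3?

-sqrt(3)/12

[(w - pi/6)^0] = 1/2;  [(w - pi/6)^1] = sqrt(3)/2;  [(w - pi/6)^2] = -1/4;  [(w - pi/6)^3] = -sqrt(3)/12.
So c_3 = F′′′(pi/6)/3! = -sqrt(3)/12.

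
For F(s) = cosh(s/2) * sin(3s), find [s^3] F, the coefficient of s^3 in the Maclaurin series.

-33/8

Multiply the two series term by term and collect like powers.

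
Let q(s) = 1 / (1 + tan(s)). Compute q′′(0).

2

Write 1/(1+u) = 1 - u + u^2 - u^3 + ... and substitute the series for u.
The coefficient of s^2 in the expansion is 1, so q′′(0) = 2! * (1) = 2.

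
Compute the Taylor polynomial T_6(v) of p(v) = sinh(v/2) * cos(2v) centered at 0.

1121*v^5/3840 - 47*v^3/48 + v/2

Write out both Maclaurin series and multiply, keeping only the needed powers.
p(0) = 0
p′(0) = 1/2
p′′(0) = 0
p′′′(0) = -47/8
p^(4)(0) = 0
p^(5)(0) = 1121/32
p^(6)(0) = 0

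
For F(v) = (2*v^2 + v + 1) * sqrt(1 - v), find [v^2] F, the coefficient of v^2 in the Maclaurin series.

11/8

Distribute the polynomial across the series and collect like powers.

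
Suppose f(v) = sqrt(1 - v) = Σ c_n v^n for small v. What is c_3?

-1/16

Compute the successive derivatives at the expansion point and divide by k!.
f(0) = 1
f′(0) = -1/2
f′′(0) = -1/4
f′′′(0) = -3/8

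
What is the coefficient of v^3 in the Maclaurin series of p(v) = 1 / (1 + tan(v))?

Use the geometric series for the reciprocal, then substitute.
So c_3 = p′′′(0)/3! = -4/3.

-4/3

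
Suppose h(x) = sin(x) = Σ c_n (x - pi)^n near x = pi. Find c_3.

h(pi) = 0
h′(pi) = -1
h′′(pi) = 0
h′′′(pi) = 1

1/6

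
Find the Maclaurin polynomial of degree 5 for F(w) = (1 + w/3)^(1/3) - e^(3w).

Combine the two series term by term.
[w^0] = 0;  [w^1] = -26/9;  [w^2] = -731/162;  [w^3] = -19673/4374;  [w^4] = -531521/157464;  [w^5] = -14348027/7085880.

-14348027*w^5/7085880 - 531521*w^4/157464 - 19673*w^3/4374 - 731*w^2/162 - 26*w/9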